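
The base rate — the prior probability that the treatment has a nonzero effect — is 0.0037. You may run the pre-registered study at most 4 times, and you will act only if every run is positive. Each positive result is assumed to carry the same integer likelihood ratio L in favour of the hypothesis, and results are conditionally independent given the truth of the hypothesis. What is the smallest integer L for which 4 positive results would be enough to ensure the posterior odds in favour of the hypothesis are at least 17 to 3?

Prior odds = 0.0037/0.9963 = 37/9963.
Target odds = 17/3.
Need L⁴ ≥ 17/3 ÷ (37/9963) = 56457/37.
6⁴ = 1296 < 56457/37 ≤ 2401 = 7⁴, so L = 7.

7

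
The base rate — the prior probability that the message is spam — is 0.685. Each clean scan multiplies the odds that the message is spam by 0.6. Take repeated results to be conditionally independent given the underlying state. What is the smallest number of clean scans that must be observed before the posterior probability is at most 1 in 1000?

Prior odds: 0.685 ÷ 0.315 = 137/63.
Likelihood ratio per clean scan = 0.6.
Target posterior odds = 0.001/0.999 = 1/999.
Require 0.6ⁿ ≤ 1/999 ÷ (137/63) = 7/15207.
0.6¹⁵ ≈0.000470185 is still above 7/15207 but 0.6¹⁶ ≈0.000282111 is at or below it, so n = 16.

16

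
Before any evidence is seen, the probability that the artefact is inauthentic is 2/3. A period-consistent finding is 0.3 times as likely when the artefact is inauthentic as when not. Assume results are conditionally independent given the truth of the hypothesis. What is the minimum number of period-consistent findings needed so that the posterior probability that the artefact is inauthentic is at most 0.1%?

7

Prior odds = (2/3)/(1/3) = 2.
Likelihood ratio per period-consistent finding = 0.3.
Target odds: 0.001 ÷ 0.999 = 1/999.
Need 2 × 0.3ⁿ ≤ 1/999, i.e. 0.3ⁿ ≤ 1/1998.
0.3⁶ = 729/1000000 is still above 1/1998 but 0.3⁷ = 2187/10000000 is at or below it, so n = 7.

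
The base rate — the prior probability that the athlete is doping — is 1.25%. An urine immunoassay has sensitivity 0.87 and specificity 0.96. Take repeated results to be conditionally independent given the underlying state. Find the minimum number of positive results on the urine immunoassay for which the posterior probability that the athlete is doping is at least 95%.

3

Prior odds: 0.0125 ÷ 0.9875 = 1/79.
False-positive rate = 1 − 0.96 = 0.04; likelihood ratio of a positive = 0.87/0.04 = 21.75.
Target odds: 0.95 ÷ 0.05 = 19.
Require 21.75ⁿ ≥ 19 ÷ (1/79) = 1501.
21.75² = 473.0625 falls short of 1501 but 21.75³ = 658503/64 reaches it, so n = 3.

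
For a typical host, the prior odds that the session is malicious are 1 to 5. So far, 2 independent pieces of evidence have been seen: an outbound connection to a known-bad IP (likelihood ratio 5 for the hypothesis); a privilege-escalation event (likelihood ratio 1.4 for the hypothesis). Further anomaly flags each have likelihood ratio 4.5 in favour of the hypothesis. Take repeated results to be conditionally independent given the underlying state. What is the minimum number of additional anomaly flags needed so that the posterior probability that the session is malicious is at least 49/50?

3

Prior odds = 0.2.
Combined Bayes factor of the evidence already in hand = 5 × 1.4 = 7.
Odds after that evidence = 0.2 × 7 = 1.4.
Target odds = 0.98/0.02 = 49.
Need 4.5ⁿ ≥ 49 ÷ 1.4 = 35.
4.5² = 20.25 falls short of 35 but 4.5³ = 91.125 reaches it, so n = 3.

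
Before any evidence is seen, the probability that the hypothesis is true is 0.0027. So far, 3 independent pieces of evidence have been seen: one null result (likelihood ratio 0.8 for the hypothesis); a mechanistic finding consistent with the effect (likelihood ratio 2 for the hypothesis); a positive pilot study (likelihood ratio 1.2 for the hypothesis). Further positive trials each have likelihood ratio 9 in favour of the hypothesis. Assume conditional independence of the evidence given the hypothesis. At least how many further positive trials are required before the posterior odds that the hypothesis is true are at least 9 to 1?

4

Prior odds = 0.0027/0.9973 = 27/9973.
Combined Bayes factor of the evidence already in hand = 0.8 × 2 × 1.2 = 1.92.
Odds after that evidence = (27/9973) × 1.92 = 1296/249325.
Target odds = 9.
Need 9ⁿ ≥ 9 ÷ (1296/249325) = 249325/144.
9³ = 729 falls short of 249325/144 but 9⁴ = 6561 reaches it, so n = 4.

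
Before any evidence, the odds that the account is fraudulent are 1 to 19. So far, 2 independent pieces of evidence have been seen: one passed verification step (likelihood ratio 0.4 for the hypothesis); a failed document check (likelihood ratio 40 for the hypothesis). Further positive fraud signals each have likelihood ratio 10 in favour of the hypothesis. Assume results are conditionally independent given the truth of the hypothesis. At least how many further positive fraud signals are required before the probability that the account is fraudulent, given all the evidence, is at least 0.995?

Prior odds = 1/19.
Combined Bayes factor of the evidence already in hand = 0.4 × 40 = 16.
Odds after that evidence = (1/19) × 16 = 16/19.
Target odds = 0.995/0.005 = 199.
Need 10ⁿ ≥ 199 ÷ (16/19) = 236.3125.
10² = 100 falls short of 236.3125 but 10³ = 1000 reaches it, so n = 3.

3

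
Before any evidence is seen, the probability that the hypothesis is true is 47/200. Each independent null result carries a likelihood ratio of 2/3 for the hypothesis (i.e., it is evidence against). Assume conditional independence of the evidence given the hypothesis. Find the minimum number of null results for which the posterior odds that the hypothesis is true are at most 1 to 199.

11

Prior odds: 0.235 ÷ 0.765 = 47/153.
Likelihood ratio per null result = 2/3.
Target odds = 1/199.
Require (2/3)ⁿ ≤ 1/199 ÷ (47/153) = 153/9353.
(2/3)¹⁰ = 1024/59049 is still above 153/9353 but (2/3)¹¹ = 2048/177147 is at or below it, so n = 11.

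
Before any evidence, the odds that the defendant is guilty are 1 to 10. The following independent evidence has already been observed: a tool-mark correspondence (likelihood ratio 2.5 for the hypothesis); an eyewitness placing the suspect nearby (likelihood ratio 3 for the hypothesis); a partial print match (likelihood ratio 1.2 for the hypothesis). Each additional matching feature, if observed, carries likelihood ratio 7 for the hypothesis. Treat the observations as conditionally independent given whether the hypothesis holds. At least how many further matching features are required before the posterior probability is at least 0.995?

Prior odds = 0.1.
Combined Bayes factor of the evidence already in hand = 2.5 × 3 × 1.2 = 9.
Odds after that evidence = 0.1 × 9 = 0.9.
Target odds = 0.995/0.005 = 199.
Need 7ⁿ ≥ 199 ÷ 0.9 = 1990/9.
7² = 49 falls short of 1990/9 but 7³ = 343 reaches it, so n = 3.

3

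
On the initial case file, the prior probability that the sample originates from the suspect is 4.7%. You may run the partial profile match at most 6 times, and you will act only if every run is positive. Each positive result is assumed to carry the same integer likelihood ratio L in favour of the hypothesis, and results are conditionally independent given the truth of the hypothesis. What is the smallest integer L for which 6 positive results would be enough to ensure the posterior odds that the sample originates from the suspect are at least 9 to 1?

3

Prior odds = 0.047/0.953 = 47/953.
Target odds = 9.
Need L⁶ ≥ 9 ÷ (47/953) = 8577/47.
2⁶ = 64 < 8577/47 ≤ 729 = 3⁶, so L = 3.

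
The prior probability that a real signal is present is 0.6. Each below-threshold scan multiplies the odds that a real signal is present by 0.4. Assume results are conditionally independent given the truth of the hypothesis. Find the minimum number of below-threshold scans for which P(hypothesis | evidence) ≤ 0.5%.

Prior odds: 0.6 ÷ 0.4 = 1.5.
Likelihood ratio per below-threshold scan = 0.4.
Target posterior odds = 0.005/0.995 = 1/199.
Require 0.4ⁿ ≤ 1/199 ÷ 1.5 = 2/597.
0.4⁶ = 64/15625 is still above 2/597 but 0.4⁷ = 128/78125 is at or below it, so n = 7.

7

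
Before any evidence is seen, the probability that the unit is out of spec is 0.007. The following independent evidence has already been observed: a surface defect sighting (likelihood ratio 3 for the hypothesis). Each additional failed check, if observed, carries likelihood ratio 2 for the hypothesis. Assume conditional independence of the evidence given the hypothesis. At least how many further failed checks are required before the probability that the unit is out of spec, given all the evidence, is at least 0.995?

Prior odds = 0.007/0.993 = 7/993.
Bayes factor of the evidence already in hand = 3.
Odds after that evidence = (7/993) × 3 = 7/331.
Target odds = 0.995/0.005 = 199.
Need 2ⁿ ≥ 199 ÷ (7/331) = 65869/7.
2¹³ = 8192 falls short of 65869/7 but 2¹⁴ = 16384 reaches it, so n = 14.

14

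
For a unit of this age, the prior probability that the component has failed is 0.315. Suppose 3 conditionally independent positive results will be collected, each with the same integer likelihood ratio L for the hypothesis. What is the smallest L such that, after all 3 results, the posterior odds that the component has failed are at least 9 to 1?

Prior odds = 0.315/0.685 = 63/137.
Target odds = 9.
Need L³ ≥ 9 ÷ (63/137) = 137/7.
2³ = 8 < 137/7 ≤ 27 = 3³, so L = 3.

3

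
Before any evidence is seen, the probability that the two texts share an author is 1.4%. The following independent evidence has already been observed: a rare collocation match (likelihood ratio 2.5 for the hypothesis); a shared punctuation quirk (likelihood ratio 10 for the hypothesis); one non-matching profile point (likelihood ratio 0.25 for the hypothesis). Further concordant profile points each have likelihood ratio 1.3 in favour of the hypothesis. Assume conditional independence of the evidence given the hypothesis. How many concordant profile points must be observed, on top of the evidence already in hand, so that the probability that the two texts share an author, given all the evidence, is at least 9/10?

Prior odds = 0.014/0.986 = 7/493.
Combined Bayes factor of the evidence already in hand = 2.5 × 10 × 0.25 = 6.25.
Odds after that evidence = (7/493) × 6.25 = 175/1972.
Target odds = 0.9/0.1 = 9.
Need 1.3ⁿ ≥ 9 ÷ (175/1972) = 17748/175.
1.3¹⁷ ≈86.5042 falls short of 17748/175 but 1.3¹⁸ ≈112.455 reaches it, so n = 18.

18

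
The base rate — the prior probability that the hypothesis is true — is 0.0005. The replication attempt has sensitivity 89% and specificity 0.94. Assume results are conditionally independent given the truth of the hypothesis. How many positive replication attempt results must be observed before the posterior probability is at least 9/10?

4

Prior odds = 0.0005/0.9995 = 1/1999.
False-positive rate = 1 − 0.94 = 0.06; likelihood ratio of a positive = 0.89/0.06 = 89/6.
Target posterior odds = 0.9/0.1 = 9.
Require (89/6)ⁿ ≥ 9 ÷ (1/1999) = 17991.
(89/6)³ = 704969/216 falls short of 17991 but (89/6)⁴ = 62742241/1296 reaches it, so n = 4.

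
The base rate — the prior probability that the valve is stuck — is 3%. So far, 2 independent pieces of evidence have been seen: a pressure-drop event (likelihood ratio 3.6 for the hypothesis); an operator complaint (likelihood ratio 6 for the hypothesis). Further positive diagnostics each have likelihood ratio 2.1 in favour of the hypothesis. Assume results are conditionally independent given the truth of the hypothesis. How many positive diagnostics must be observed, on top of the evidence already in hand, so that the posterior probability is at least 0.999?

10

Prior odds = 0.03/0.97 = 3/97.
Combined Bayes factor of the evidence already in hand = 3.6 × 6 = 21.6.
Odds after that evidence = (3/97) × 21.6 = 324/485.
Target odds = 0.999/0.001 = 999.
Need 2.1ⁿ ≥ 999 ÷ (324/485) = 17945/12.
2.1⁹ ≈794.28 falls short of 17945/12 but 2.1¹⁰ ≈1667.99 reaches it, so n = 10.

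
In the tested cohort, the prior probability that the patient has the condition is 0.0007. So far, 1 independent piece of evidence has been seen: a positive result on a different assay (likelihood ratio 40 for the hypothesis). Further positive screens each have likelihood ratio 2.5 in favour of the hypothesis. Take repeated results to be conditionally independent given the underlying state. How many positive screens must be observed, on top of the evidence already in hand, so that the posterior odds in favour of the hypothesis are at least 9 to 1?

7

Prior odds = 0.0007/0.9993 = 7/9993.
Bayes factor of the evidence already in hand = 40.
Odds after that evidence = (7/9993) × 40 = 280/9993.
Target odds = 9.
Need 2.5ⁿ ≥ 9 ÷ (280/9993) = 89937/280.
2.5⁶ = 244.140625 falls short of 89937/280 but 2.5⁷ = 610.3515625 reaches it, so n = 7.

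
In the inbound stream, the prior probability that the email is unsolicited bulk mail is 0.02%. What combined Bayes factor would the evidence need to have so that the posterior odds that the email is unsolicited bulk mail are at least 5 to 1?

Prior odds = 0.0002/0.9998 = 1/4999.
Target odds = 5.
Required Bayes factor = 5 ÷ (1/4999) = 24995.

24995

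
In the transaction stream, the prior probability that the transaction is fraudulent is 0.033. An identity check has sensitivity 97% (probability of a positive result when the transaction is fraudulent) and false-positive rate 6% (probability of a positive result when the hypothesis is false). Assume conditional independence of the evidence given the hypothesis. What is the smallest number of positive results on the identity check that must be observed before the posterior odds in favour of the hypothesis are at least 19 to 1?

3

Prior odds: 0.033 ÷ 0.967 = 33/967.
Likelihood ratio of a positive result = 0.97/0.06 = 97/6.
Target odds = 19.
Need (33/967) × (97/6)ⁿ ≥ 19, i.e. (97/6)ⁿ ≥ 18373/33.
(97/6)² = 9409/36 falls short of 18373/33 but (97/6)³ = 912673/216 reaches it, so n = 3.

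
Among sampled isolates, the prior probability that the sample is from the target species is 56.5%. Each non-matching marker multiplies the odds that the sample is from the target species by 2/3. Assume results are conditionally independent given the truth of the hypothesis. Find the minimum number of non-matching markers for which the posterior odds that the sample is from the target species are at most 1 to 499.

Prior odds = 0.565/0.435 = 113/87.
Likelihood ratio per non-matching marker = 2/3.
Target odds = 1/499.
Need (113/87) × (2/3)ⁿ ≤ 1/499, i.e. (2/3)ⁿ ≤ 87/56387.
(2/3)¹⁵ = 32768/14348907 is still above 87/56387 but (2/3)¹⁶ = 65536/43046721 is at or below it, so n = 16.

16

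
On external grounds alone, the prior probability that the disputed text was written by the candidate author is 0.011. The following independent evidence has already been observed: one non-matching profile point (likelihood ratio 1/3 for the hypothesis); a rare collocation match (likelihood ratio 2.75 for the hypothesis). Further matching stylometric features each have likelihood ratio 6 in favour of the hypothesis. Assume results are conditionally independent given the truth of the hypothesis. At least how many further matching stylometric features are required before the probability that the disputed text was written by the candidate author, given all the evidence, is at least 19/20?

5

Prior odds = 0.011/0.989 = 11/989.
Combined Bayes factor of the evidence already in hand = (1/3) × 2.75 = 11/12.
Odds after that evidence = (11/989) × 11/12 = 121/11868.
Target odds = 0.95/0.05 = 19.
Need 6ⁿ ≥ 19 ÷ (121/11868) = 225492/121.
6⁴ = 1296 falls short of 225492/121 but 6⁵ = 7776 reaches it, so n = 5.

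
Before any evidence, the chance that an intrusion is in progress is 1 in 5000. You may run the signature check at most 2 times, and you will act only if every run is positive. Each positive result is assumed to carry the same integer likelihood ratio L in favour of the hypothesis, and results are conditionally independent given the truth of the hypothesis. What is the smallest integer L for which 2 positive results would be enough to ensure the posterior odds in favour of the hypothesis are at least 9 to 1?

213

Prior odds = 0.0002/0.9998 = 1/4999.
Target odds = 9.
Need L² ≥ 9 ÷ (1/4999) = 44991.
212² = 44944 < 44991 ≤ 45369 = 213², so L = 213.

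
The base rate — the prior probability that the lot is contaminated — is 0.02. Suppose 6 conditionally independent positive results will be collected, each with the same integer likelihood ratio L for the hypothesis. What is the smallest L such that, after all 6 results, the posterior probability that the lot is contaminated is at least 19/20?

4

Prior odds = 0.02/0.98 = 1/49.
Target odds = 0.95/0.05 = 19.
Need L⁶ ≥ 19 ÷ (1/49) = 931.
3⁶ = 729 < 931 ≤ 4096 = 4⁶, so L = 4.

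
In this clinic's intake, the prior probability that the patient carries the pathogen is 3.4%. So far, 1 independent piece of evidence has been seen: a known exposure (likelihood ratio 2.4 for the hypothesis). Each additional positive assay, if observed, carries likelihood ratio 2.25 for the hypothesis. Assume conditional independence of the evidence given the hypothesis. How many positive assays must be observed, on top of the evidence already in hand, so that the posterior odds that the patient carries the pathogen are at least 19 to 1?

7

Prior odds = 0.034/0.966 = 17/483.
Bayes factor of the evidence already in hand = 2.4.
Odds after that evidence = (17/483) × 2.4 = 68/805.
Target odds = 19.
Need 2.25ⁿ ≥ 19 ÷ (68/805) = 15295/68.
2.25⁶ = 531441/4096 falls short of 15295/68 but 2.25⁷ = 4782969/16384 reaches it, so n = 7.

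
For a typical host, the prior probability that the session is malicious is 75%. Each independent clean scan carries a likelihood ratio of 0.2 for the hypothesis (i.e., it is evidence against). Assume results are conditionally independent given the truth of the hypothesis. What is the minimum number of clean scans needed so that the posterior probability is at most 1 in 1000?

Prior odds: 0.75 ÷ 0.25 = 3.
Likelihood ratio per clean scan = 0.2.
Target posterior odds = 0.001/0.999 = 1/999.
Need 3 × 0.2ⁿ ≤ 1/999, i.e. 0.2ⁿ ≤ 1/2997.
0.2⁴ = 0.0016 is still above 1/2997 but 0.2⁵ = 0.00032 is at or below it, so n = 5.

5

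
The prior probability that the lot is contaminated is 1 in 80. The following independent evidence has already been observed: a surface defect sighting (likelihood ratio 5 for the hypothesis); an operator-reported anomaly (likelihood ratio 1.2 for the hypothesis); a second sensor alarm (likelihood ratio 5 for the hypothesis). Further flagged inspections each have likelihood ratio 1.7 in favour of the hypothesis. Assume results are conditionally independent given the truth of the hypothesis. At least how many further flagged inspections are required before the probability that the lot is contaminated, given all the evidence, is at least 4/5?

Prior odds = 0.0125/0.9875 = 1/79.
Combined Bayes factor of the evidence already in hand = 5 × 1.2 × 5 = 30.
Odds after that evidence = (1/79) × 30 = 30/79.
Target odds = 0.8/0.2 = 4.
Need 1.7ⁿ ≥ 4 ÷ (30/79) = 158/15.
1.7⁴ = 8.3521 falls short of 158/15 but 1.7⁵ = 1419857/100000 reaches it, so n = 5.

5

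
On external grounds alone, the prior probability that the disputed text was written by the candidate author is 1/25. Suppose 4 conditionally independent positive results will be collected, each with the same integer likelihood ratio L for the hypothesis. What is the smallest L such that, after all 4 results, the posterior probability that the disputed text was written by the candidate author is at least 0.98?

Prior odds = 0.04/0.96 = 1/24.
Target odds = 0.98/0.02 = 49.
Need L⁴ ≥ 49 ÷ (1/24) = 1176.
5⁴ = 625 < 1176 ≤ 1296 = 6⁴, so L = 6.

6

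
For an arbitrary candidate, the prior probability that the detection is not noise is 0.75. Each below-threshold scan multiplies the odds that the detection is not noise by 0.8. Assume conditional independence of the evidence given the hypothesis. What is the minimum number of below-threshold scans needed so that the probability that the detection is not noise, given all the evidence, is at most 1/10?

15

Prior odds = 0.75/0.25 = 3.
Likelihood ratio per below-threshold scan = 0.8.
Target odds: 0.1 ÷ 0.9 = 1/9.
Require 0.8ⁿ ≤ 1/9 ÷ 3 = 1/27.
0.8¹⁴ ≈0.0439805 is still above 1/27 but 0.8¹⁵ ≈0.0351844 is at or below it, so n = 15.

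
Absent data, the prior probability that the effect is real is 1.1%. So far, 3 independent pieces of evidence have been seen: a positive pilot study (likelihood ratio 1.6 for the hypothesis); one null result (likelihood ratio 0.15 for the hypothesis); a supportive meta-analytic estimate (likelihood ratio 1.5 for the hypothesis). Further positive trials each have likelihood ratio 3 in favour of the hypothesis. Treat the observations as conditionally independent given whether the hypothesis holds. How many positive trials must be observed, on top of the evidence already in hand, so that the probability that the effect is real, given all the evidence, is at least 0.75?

Prior odds = 0.011/0.989 = 11/989.
Combined Bayes factor of the evidence already in hand = 1.6 × 0.15 × 1.5 = 0.36.
Odds after that evidence = (11/989) × 0.36 = 99/24725.
Target odds = 0.75/0.25 = 3.
Need 3ⁿ ≥ 3 ÷ (99/24725) = 24725/33.
3⁶ = 729 falls short of 24725/33 but 3⁷ = 2187 reaches it, so n = 7.

7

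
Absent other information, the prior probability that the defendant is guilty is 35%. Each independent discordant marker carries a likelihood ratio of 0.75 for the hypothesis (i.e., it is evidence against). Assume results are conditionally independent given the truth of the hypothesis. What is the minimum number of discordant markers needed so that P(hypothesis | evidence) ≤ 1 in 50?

Prior odds: 0.35 ÷ 0.65 = 7/13.
Likelihood ratio per discordant marker = 0.75.
Target odds: 0.02 ÷ 0.98 = 1/49.
Require 0.75ⁿ ≤ 1/49 ÷ (7/13) = 13/343.
0.75¹¹ = 177147/4194304 is still above 13/343 but 0.75¹² = 531441/16777216 is at or below it, so n = 12.

12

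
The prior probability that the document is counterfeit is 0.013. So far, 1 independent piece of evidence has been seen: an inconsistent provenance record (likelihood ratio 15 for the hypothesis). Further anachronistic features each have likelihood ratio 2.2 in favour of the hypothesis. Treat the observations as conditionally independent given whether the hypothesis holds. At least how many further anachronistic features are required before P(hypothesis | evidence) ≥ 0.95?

6

Prior odds = 0.013/0.987 = 13/987.
Bayes factor of the evidence already in hand = 15.
Odds after that evidence = (13/987) × 15 = 65/329.
Target odds = 0.95/0.05 = 19.
Need 2.2ⁿ ≥ 19 ÷ (65/329) = 6251/65.
2.2⁵ = 51.53632 falls short of 6251/65 but 2.2⁶ = 1771561/15625 reaches it, so n = 6.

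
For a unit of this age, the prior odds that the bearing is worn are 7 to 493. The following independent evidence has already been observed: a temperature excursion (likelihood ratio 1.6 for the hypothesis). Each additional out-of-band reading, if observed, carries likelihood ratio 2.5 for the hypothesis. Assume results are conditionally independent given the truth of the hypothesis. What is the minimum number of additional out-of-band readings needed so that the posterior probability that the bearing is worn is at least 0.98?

Prior odds = 7/493.
Bayes factor of the evidence already in hand = 1.6.
Odds after that evidence = (7/493) × 1.6 = 56/2465.
Target odds = 0.98/0.02 = 49.
Need 2.5ⁿ ≥ 49 ÷ (56/2465) = 2156.875.
2.5⁸ = 390625/256 falls short of 2156.875 but 2.5⁹ = 1953125/512 reaches it, so n = 9.

9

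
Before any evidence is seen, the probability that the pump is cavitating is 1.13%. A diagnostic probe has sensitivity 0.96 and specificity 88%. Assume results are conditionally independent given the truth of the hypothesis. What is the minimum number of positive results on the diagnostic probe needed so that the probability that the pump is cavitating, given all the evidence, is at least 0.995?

Prior odds = 0.0113/0.9887 = 113/9887.
False-positive rate = 1 − 0.88 = 0.12; likelihood ratio of a positive = 0.96/0.12 = 8.
Target posterior odds = 0.995/0.005 = 199.
Require 8ⁿ ≥ 199 ÷ (113/9887) = 1967513/113.
8⁴ = 4096 falls short of 1967513/113 but 8⁵ = 32768 reaches it, so n = 5.

5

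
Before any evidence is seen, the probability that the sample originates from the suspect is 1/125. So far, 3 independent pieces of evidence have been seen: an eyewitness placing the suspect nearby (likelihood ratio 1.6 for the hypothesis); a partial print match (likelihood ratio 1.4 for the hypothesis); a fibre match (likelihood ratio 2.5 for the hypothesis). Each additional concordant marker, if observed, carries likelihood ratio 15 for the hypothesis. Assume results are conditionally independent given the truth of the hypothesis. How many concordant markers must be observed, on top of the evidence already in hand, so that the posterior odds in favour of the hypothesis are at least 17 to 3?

Prior odds = 0.008/0.992 = 1/124.
Combined Bayes factor of the evidence already in hand = 1.6 × 1.4 × 2.5 = 5.6.
Odds after that evidence = (1/124) × 5.6 = 7/155.
Target odds = 17/3.
Need 15ⁿ ≥ 17/3 ÷ (7/155) = 2635/21.
15¹ = 15 falls short of 2635/21 but 15² = 225 reaches it, so n = 2.

2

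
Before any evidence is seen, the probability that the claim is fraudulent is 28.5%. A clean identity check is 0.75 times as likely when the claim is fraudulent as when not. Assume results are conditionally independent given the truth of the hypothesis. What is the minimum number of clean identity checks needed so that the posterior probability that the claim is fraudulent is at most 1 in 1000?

Prior odds: 0.285 ÷ 0.715 = 57/143.
Likelihood ratio per clean identity check = 0.75.
Target posterior odds = 0.001/0.999 = 1/999.
Require 0.75ⁿ ≤ 1/999 ÷ (57/143) = 143/56943.
0.75²⁰ ≈0.00317121 is still above 143/56943 but 0.75²¹ ≈0.00237841 is at or below it, so n = 21.

21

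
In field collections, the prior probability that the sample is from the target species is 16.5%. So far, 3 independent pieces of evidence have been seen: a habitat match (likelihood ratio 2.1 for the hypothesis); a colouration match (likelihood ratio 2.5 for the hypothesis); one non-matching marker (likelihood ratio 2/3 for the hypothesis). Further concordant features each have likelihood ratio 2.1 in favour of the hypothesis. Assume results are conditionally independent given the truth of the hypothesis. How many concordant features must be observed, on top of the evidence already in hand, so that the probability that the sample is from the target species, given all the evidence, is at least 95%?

Prior odds = 0.165/0.835 = 33/167.
Combined Bayes factor of the evidence already in hand = 2.1 × 2.5 × (2/3) = 3.5.
Odds after that evidence = (33/167) × 3.5 = 231/334.
Target odds = 0.95/0.05 = 19.
Need 2.1ⁿ ≥ 19 ÷ (231/334) = 6346/231.
2.1⁴ = 19.4481 falls short of 6346/231 but 2.1⁵ = 4084101/100000 reaches it, so n = 5.

5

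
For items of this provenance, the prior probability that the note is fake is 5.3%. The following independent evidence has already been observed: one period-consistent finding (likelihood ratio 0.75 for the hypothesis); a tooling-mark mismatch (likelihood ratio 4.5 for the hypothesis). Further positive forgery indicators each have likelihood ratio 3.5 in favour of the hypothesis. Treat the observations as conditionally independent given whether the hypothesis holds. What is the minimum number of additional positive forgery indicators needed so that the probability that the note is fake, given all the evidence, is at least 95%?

4

Prior odds = 0.053/0.947 = 53/947.
Combined Bayes factor of the evidence already in hand = 0.75 × 4.5 = 3.375.
Odds after that evidence = (53/947) × 3.375 = 1431/7576.
Target odds = 0.95/0.05 = 19.
Need 3.5ⁿ ≥ 19 ÷ (1431/7576) = 143944/1431.
3.5³ = 42.875 falls short of 143944/1431 but 3.5⁴ = 150.0625 reaches it, so n = 4.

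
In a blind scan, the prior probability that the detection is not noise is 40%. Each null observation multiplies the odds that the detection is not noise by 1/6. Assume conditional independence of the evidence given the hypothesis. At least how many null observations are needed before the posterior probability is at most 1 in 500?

Prior odds: 0.4 ÷ 0.6 = 2/3.
Likelihood ratio per null observation = 1/6.
Target odds: 0.002 ÷ 0.998 = 1/499.
Require (1/6)ⁿ ≤ 1/499 ÷ (2/3) = 3/998.
(1/6)³ = 1/216 is still above 3/998 but (1/6)⁴ = 1/1296 is at or below it, so n = 4.

4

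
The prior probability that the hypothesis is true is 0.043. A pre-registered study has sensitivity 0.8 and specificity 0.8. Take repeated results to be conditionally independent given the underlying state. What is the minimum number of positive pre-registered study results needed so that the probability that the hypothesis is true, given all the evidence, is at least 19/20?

Prior odds: 0.043 ÷ 0.957 = 43/957.
False-positive rate = 1 − 0.8 = 0.2; likelihood ratio of a positive = 0.8/0.2 = 4.
Target odds: 0.95 ÷ 0.05 = 19.
Require 4ⁿ ≥ 19 ÷ (43/957) = 18183/43.
4⁴ = 256 falls short of 18183/43 but 4⁵ = 1024 reaches it, so n = 5.

5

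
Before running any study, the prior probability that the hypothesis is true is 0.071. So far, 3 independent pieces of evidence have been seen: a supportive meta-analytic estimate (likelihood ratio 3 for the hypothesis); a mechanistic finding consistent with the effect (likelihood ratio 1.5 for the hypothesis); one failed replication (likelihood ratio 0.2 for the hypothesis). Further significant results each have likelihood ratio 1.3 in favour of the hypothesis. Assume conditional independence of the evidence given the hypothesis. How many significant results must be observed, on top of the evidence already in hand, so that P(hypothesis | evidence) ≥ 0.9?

Prior odds = 0.071/0.929 = 71/929.
Combined Bayes factor of the evidence already in hand = 3 × 1.5 × 0.2 = 0.9.
Odds after that evidence = (71/929) × 0.9 = 639/9290.
Target odds = 0.9/0.1 = 9.
Need 1.3ⁿ ≥ 9 ÷ (639/9290) = 9290/71.
1.3¹⁸ ≈112.455 falls short of 9290/71 but 1.3¹⁹ ≈146.192 reaches it, so n = 19.

19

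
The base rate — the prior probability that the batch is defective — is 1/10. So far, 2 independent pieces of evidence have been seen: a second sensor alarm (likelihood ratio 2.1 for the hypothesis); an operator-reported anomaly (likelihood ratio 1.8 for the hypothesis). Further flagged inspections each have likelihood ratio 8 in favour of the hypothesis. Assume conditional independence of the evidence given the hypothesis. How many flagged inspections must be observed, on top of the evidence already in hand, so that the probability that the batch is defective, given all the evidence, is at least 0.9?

Prior odds = 0.1/0.9 = 1/9.
Combined Bayes factor of the evidence already in hand = 2.1 × 1.8 = 3.78.
Odds after that evidence = (1/9) × 3.78 = 0.42.
Target odds = 0.9/0.1 = 9.
Need 8ⁿ ≥ 9 ÷ 0.42 = 150/7.
8¹ = 8 falls short of 150/7 but 8² = 64 reaches it, so n = 2.

2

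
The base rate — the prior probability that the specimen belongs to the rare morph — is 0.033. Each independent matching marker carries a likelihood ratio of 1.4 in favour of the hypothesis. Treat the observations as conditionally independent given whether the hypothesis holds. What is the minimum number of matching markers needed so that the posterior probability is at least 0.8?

Prior odds: 0.033 ÷ 0.967 = 33/967.
Likelihood ratio per matching marker = 1.4.
Target odds: 0.8 ÷ 0.2 = 4.
Need (33/967) × 1.4ⁿ ≥ 4, i.e. 1.4ⁿ ≥ 3868/33.
1.4¹⁴ ≈111.12 falls short of 3868/33 but 1.4¹⁵ ≈155.568 reaches it, so n = 15.

15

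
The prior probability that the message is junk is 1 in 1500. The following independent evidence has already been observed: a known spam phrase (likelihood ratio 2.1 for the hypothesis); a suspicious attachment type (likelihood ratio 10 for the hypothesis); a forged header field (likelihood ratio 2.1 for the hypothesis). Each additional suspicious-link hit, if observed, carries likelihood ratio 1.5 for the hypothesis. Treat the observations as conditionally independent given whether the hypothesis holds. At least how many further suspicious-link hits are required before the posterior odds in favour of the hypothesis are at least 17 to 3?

Prior odds = (1/1500)/(1499/1500) = 1/1499.
Combined Bayes factor of the evidence already in hand = 2.1 × 10 × 2.1 = 44.1.
Odds after that evidence = (1/1499) × 44.1 = 441/14990.
Target odds = 17/3.
Need 1.5ⁿ ≥ 17/3 ÷ (441/14990) = 254830/1323.
1.5¹² = 531441/4096 falls short of 254830/1323 but 1.5¹³ = 1594323/8192 reaches it, so n = 13.

13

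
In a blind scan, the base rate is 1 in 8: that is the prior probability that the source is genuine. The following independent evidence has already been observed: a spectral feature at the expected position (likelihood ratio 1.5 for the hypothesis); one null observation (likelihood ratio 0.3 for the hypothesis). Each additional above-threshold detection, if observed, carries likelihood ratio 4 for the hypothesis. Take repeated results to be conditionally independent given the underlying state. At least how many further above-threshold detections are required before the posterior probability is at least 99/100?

Prior odds = 0.125/0.875 = 1/7.
Combined Bayes factor of the evidence already in hand = 1.5 × 0.3 = 0.45.
Odds after that evidence = (1/7) × 0.45 = 9/140.
Target odds = 0.99/0.01 = 99.
Need 4ⁿ ≥ 99 ÷ (9/140) = 1540.
4⁵ = 1024 falls short of 1540 but 4⁶ = 4096 reaches it, so n = 6.

6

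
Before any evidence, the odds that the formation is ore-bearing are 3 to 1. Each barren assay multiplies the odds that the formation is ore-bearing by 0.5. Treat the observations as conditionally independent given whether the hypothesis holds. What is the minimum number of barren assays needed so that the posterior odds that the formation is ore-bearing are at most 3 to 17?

5

Prior odds = 3.
Likelihood ratio per barren assay = 0.5.
Target odds = 3/17.
Require 0.5ⁿ ≤ 3/17 ÷ 3 = 1/17.
0.5⁴ = 0.0625 is still above 1/17 but 0.5⁵ = 0.03125 is at or below it, so n = 5.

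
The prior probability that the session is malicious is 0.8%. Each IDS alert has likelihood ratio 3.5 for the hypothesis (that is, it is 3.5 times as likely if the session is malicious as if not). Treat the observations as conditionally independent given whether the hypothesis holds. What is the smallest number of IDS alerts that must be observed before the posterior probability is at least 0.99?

Prior odds: 0.008 ÷ 0.992 = 1/124.
Likelihood ratio per IDS alert = 3.5.
Target posterior odds = 0.99/0.01 = 99.
Need (1/124) × 3.5ⁿ ≥ 99, i.e. 3.5ⁿ ≥ 12276.
3.5⁷ = 823543/128 falls short of 12276 but 3.5⁸ = 5764801/256 reaches it, so n = 8.

8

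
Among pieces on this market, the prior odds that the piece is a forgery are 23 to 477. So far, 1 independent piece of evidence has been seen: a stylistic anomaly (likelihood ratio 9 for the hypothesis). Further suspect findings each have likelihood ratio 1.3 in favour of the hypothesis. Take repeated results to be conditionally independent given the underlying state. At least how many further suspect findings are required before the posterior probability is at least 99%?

21

Prior odds = 23/477.
Bayes factor of the evidence already in hand = 9.
Odds after that evidence = (23/477) × 9 = 23/53.
Target odds = 0.99/0.01 = 99.
Need 1.3ⁿ ≥ 99 ÷ (23/53) = 5247/23.
1.3²⁰ ≈190.05 falls short of 5247/23 but 1.3²¹ ≈247.065 reaches it, so n = 21.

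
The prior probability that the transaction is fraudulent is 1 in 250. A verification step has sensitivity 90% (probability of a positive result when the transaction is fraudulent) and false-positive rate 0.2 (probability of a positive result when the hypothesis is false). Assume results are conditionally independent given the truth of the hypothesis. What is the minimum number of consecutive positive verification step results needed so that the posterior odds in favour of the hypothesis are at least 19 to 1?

Prior odds = 0.004/0.996 = 1/249.
Likelihood ratio of a positive result = 0.9/0.2 = 4.5.
Target odds = 19.
Require 4.5ⁿ ≥ 19 ÷ (1/249) = 4731.
4.5⁵ = 1845.28125 falls short of 4731 but 4.5⁶ = 8303.765625 reaches it, so n = 6.

6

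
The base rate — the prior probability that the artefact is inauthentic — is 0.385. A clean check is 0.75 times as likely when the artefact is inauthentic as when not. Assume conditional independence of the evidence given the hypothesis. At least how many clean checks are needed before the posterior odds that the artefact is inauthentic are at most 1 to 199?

Prior odds: 0.385 ÷ 0.615 = 77/123.
Likelihood ratio per clean check = 0.75.
Target odds = 1/199.
Need (77/123) × 0.75ⁿ ≤ 1/199, i.e. 0.75ⁿ ≤ 123/15323.
0.75¹⁶ ≈0.0100226 is still above 123/15323 but 0.75¹⁷ ≈0.00751695 is at or below it, so n = 17.

17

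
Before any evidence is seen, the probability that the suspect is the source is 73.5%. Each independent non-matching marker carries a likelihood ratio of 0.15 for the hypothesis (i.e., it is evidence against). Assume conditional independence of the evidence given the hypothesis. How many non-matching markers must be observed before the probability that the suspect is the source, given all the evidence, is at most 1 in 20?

3

Prior odds = 0.735/0.265 = 147/53.
Likelihood ratio per non-matching marker = 0.15.
Target posterior odds = 0.05/0.95 = 1/19.
Require 0.15ⁿ ≤ 1/19 ÷ (147/53) = 53/2793.
0.15² = 0.0225 is still above 53/2793 but 0.15³ = 0.003375 is at or below it, so n = 3.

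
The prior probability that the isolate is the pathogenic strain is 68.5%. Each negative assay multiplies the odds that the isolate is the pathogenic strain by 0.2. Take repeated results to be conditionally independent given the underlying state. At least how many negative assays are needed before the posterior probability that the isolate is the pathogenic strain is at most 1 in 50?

3

Prior odds: 0.685 ÷ 0.315 = 137/63.
Likelihood ratio per negative assay = 0.2.
Target posterior odds = 0.02/0.98 = 1/49.
Need (137/63) × 0.2ⁿ ≤ 1/49, i.e. 0.2ⁿ ≤ 9/959.
0.2² = 0.04 is still above 9/959 but 0.2³ = 0.008 is at or below it, so n = 3.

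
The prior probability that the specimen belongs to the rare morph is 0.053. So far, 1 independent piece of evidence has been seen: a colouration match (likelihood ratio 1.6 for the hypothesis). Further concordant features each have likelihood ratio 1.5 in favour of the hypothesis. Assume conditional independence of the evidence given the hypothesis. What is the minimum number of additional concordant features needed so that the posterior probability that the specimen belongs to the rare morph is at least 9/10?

12

Prior odds = 0.053/0.947 = 53/947.
Bayes factor of the evidence already in hand = 1.6.
Odds after that evidence = (53/947) × 1.6 = 424/4735.
Target odds = 0.9/0.1 = 9.
Need 1.5ⁿ ≥ 9 ÷ (424/4735) = 42615/424.
1.5¹¹ = 177147/2048 falls short of 42615/424 but 1.5¹² = 531441/4096 reaches it, so n = 12.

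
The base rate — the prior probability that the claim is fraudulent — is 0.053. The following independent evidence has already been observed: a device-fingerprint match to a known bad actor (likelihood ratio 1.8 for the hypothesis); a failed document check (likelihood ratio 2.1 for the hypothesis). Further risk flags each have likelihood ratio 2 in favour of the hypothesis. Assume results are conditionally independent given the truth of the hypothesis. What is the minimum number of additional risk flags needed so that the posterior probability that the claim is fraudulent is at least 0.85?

5

Prior odds = 0.053/0.947 = 53/947.
Combined Bayes factor of the evidence already in hand = 1.8 × 2.1 = 3.78.
Odds after that evidence = (53/947) × 3.78 = 10017/47350.
Target odds = 0.85/0.15 = 17/3.
Need 2ⁿ ≥ 17/3 ÷ (10017/47350) = 804950/30051.
2⁴ = 16 falls short of 804950/30051 but 2⁵ = 32 reaches it, so n = 5.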